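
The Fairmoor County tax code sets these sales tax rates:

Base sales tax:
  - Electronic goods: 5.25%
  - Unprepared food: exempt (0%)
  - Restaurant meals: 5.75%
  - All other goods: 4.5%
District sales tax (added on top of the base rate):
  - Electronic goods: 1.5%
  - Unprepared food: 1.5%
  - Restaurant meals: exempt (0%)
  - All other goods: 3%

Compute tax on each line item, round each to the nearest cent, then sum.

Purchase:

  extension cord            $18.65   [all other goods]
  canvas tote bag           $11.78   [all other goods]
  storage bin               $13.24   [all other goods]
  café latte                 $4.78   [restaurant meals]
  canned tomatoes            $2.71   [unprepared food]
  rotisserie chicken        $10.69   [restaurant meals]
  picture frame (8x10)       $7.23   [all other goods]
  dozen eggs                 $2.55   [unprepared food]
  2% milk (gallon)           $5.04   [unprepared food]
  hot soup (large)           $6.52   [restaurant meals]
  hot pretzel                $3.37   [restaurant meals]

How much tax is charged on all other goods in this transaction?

Extension cord $18.65: all other goods → 4.5% + 3% district = 7.5% → $1.40
Canvas tote bag $11.78: all other goods → 4.5% + 3% district = 7.5% → $0.88
Storage bin $13.24: all other goods → 4.5% + 3% district = 7.5% → $0.99
Picture frame (8x10) $7.23: all other goods → 4.5% + 3% district = 7.5% → $0.54
Tax on all other goods = $1.40 + $0.88 + $0.99 + $0.54 = $3.81

$3.81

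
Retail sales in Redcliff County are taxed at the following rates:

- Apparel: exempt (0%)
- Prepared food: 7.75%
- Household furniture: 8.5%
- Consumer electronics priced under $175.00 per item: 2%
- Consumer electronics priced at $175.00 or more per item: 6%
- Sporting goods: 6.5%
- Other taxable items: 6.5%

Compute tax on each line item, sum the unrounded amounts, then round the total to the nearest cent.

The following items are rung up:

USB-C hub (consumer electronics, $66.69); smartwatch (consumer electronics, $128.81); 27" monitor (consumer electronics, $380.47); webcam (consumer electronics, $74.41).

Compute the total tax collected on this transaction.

USB-C hub $66.69: consumer electronics, under $175.00 → 2% → $1.3338
Smartwatch $128.81: consumer electronics, under $175.00 → 2% → $2.5762
27" monitor $380.47: consumer electronics, $175.00 or more → 6% → $22.8282
Webcam $74.41: consumer electronics, under $175.00 → 2% → $1.4882
Unrounded tax sum = $28.2264 → $28.23

$28.23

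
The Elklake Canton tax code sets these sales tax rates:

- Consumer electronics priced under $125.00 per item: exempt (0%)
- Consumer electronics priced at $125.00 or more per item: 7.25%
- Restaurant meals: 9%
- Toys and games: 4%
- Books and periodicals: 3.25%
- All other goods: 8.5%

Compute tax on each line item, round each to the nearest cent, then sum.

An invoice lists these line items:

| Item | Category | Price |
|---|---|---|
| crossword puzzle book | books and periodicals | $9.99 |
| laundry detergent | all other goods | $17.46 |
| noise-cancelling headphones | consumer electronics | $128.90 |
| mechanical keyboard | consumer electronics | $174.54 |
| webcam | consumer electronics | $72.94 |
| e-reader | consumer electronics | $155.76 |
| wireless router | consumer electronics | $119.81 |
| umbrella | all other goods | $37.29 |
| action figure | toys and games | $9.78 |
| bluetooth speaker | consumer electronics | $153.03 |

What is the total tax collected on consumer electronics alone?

$44.38

Noise-cancelling headphones $128.90: consumer electronics, $125.00 or more → 7.25% → $9.35
Mechanical keyboard $174.54: consumer electronics, $125.00 or more → 7.25% → $12.65
Webcam $72.94: consumer electronics, under $125.00 → 0% → $0.00
E-reader $155.76: consumer electronics, $125.00 or more → 7.25% → $11.29
Wireless router $119.81: consumer electronics, under $125.00 → 0% → $0.00
Bluetooth speaker $153.03: consumer electronics, $125.00 or more → 7.25% → $11.09
Tax on consumer electronics = $9.35 + $12.65 + $0.00 + $11.29 + $0.00 + $11.09 = $44.38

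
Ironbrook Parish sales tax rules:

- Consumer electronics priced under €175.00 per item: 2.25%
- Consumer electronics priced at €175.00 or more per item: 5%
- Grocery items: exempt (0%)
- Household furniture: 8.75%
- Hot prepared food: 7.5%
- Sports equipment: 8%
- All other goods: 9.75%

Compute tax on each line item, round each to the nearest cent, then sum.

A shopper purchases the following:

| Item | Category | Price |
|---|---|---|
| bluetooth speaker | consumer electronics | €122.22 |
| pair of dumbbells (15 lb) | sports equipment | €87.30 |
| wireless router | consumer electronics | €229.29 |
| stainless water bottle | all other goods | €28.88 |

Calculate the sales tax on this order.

€24.01

Bluetooth speaker €122.22: consumer electronics, under €175.00 → 2.25% → €2.75
Pair of dumbbells (15 lb) €87.30: sports equipment → 8% → €6.98
Wireless router €229.29: consumer electronics, €175.00 or more → 5% → €11.46
Stainless water bottle €28.88: all other goods → 9.75% → €2.82
Total tax = €2.75 + €6.98 + €11.46 + €2.82 = €24.01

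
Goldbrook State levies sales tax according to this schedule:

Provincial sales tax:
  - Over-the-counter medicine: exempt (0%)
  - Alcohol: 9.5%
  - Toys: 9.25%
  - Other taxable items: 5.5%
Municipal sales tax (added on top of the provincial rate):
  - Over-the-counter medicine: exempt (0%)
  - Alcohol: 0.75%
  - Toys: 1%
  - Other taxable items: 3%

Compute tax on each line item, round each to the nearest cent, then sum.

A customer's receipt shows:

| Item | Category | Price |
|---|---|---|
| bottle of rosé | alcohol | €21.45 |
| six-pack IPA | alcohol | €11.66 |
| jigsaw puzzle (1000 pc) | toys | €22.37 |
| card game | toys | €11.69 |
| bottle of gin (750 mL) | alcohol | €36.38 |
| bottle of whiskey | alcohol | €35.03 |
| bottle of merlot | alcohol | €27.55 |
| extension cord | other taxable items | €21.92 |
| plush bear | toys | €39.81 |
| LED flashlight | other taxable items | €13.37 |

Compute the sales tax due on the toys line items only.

Jigsaw puzzle (1000 pc) €22.37: toys → 9.25% + 1% municipal = 10.25% → €2.29
Card game €11.69: toys → 9.25% + 1% municipal = 10.25% → €1.20
Plush bear €39.81: toys → 9.25% + 1% municipal = 10.25% → €4.08
Tax on toys = €2.29 + €1.20 + €4.08 = €7.57

€7.57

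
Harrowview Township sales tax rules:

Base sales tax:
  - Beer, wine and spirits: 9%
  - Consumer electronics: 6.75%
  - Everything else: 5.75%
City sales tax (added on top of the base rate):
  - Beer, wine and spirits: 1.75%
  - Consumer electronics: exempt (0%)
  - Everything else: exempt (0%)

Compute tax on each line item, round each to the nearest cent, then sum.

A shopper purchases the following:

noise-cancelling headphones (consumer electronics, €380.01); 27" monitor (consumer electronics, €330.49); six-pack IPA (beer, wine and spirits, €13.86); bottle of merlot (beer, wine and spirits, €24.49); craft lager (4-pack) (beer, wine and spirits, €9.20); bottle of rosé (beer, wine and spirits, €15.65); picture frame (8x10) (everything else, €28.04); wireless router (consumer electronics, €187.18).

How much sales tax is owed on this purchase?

Noise-cancelling headphones €380.01: consumer electronics → 6.75% + 0% city = 6.75% → €25.65
27" monitor €330.49: consumer electronics → 6.75% + 0% city = 6.75% → €22.31
Six-pack IPA €13.86: beer, wine and spirits → 9% + 1.75% city = 10.75% → €1.49
Bottle of merlot €24.49: beer, wine and spirits → 9% + 1.75% city = 10.75% → €2.63
Craft lager (4-pack) €9.20: beer, wine and spirits → 9% + 1.75% city = 10.75% → €0.99
Bottle of rosé €15.65: beer, wine and spirits → 9% + 1.75% city = 10.75% → €1.68
Picture frame (8x10) €28.04: everything else → 5.75% + 0% city = 5.75% → €1.61
Wireless router €187.18: consumer electronics → 6.75% + 0% city = 6.75% → €12.63
Total tax = €25.65 + €22.31 + €1.49 + €2.63 + €0.99 + €1.68 + €1.61 + €12.63 = €68.99

€68.99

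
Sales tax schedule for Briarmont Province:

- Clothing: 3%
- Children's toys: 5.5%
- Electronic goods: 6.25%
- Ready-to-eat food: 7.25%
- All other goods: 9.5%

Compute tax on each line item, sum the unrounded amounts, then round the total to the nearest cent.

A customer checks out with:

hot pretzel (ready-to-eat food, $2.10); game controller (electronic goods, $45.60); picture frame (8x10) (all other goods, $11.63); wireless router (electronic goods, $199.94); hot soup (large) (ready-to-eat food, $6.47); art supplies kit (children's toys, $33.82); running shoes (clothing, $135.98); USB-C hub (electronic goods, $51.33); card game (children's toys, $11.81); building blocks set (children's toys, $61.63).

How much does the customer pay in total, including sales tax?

Hot pretzel $2.10: ready-to-eat food → 7.25% → $0.15225
Game controller $45.60: electronic goods → 6.25% → $2.85
Picture frame (8x10) $11.63: all other goods → 9.5% → $1.10485
Wireless router $199.94: electronic goods → 6.25% → $12.49625
Hot soup (large) $6.47: ready-to-eat food → 7.25% → $0.469075
Art supplies kit $33.82: children's toys → 5.5% → $1.8601
Running shoes $135.98: clothing → 3% → $4.0794
USB-C hub $51.33: electronic goods → 6.25% → $3.208125
Card game $11.81: children's toys → 5.5% → $0.64955
Building blocks set $61.63: children's toys → 5.5% → $3.38965
Subtotal = $560.31; unrounded tax = $30.25925 → $30.26; total due = $590.57

$590.57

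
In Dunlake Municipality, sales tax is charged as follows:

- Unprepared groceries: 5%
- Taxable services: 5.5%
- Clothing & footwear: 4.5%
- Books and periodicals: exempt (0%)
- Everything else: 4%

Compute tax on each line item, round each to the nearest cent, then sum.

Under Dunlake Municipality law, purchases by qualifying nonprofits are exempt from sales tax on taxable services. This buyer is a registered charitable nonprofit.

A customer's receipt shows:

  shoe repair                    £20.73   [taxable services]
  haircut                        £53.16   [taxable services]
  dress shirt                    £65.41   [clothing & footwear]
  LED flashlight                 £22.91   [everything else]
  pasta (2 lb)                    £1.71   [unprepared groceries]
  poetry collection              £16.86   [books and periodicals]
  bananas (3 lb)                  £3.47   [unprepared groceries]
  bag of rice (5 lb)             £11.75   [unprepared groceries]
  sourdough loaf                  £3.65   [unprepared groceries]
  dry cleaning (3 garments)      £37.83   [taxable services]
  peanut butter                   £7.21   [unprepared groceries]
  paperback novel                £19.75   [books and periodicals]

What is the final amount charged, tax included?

Shoe repair £20.73: taxable services, buyer-exempt → 0% → £0.00
Haircut £53.16: taxable services, buyer-exempt → 0% → £0.00
Dress shirt £65.41: clothing & footwear → 4.5% → £2.94
LED flashlight £22.91: everything else → 4% → £0.92
Pasta (2 lb) £1.71: unprepared groceries → 5% → £0.09
Poetry collection £16.86: books and periodicals → 0% → £0.00
Bananas (3 lb) £3.47: unprepared groceries → 5% → £0.17
Bag of rice (5 lb) £11.75: unprepared groceries → 5% → £0.59
Sourdough loaf £3.65: unprepared groceries → 5% → £0.18
Dry cleaning (3 garments) £37.83: taxable services, buyer-exempt → 0% → £0.00
Peanut butter £7.21: unprepared groceries → 5% → £0.36
Paperback novel £19.75: books and periodicals → 0% → £0.00
Subtotal = £264.44; tax = £5.25; total due = £269.69

£269.69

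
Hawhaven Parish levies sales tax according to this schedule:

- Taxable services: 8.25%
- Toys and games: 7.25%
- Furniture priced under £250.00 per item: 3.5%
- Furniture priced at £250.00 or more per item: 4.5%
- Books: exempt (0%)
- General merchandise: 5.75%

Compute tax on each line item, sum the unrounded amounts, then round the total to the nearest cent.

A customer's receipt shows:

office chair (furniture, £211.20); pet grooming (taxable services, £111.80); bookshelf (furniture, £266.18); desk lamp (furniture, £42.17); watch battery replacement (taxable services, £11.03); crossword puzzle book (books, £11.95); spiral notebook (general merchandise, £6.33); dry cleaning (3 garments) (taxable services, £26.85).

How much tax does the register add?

£33.56

Office chair £211.20: furniture, under £250.00 → 3.5% → £7.392
Pet grooming £111.80: taxable services → 8.25% → £9.2235
Bookshelf £266.18: furniture, £250.00 or more → 4.5% → £11.9781
Desk lamp £42.17: furniture, under £250.00 → 3.5% → £1.47595
Watch battery replacement £11.03: taxable services → 8.25% → £0.909975
Crossword puzzle book £11.95: books → 0% → £0.00
Spiral notebook £6.33: general merchandise → 5.75% → £0.363975
Dry cleaning (3 garments) £26.85: taxable services → 8.25% → £2.215125
Unrounded tax sum = £33.558625 → £33.56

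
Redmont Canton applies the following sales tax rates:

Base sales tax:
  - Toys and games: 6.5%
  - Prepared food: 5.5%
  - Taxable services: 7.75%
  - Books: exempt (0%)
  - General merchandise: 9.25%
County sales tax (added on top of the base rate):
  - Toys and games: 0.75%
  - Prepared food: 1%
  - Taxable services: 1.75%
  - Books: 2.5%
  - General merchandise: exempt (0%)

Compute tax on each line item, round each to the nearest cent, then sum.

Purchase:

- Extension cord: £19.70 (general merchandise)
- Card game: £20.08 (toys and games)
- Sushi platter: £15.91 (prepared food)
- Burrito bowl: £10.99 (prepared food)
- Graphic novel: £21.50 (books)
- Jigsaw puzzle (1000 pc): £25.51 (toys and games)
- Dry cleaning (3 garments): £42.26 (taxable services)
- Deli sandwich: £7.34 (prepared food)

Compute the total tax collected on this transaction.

Extension cord £19.70: general merchandise → 9.25% + 0% county = 9.25% → £1.82
Card game £20.08: toys and games → 6.5% + 0.75% county = 7.25% → £1.46
Sushi platter £15.91: prepared food → 5.5% + 1% county = 6.5% → £1.03
Burrito bowl £10.99: prepared food → 5.5% + 1% county = 6.5% → £0.71
Graphic novel £21.50: books → 0% + 2.5% county = 2.5% → £0.54
Jigsaw puzzle (1000 pc) £25.51: toys and games → 6.5% + 0.75% county = 7.25% → £1.85
Dry cleaning (3 garments) £42.26: taxable services → 7.75% + 1.75% county = 9.5% → £4.01
Deli sandwich £7.34: prepared food → 5.5% + 1% county = 6.5% → £0.48
Total tax = £1.82 + £1.46 + £1.03 + £0.71 + £0.54 + £1.85 + £4.01 + £0.48 = £11.90

£11.90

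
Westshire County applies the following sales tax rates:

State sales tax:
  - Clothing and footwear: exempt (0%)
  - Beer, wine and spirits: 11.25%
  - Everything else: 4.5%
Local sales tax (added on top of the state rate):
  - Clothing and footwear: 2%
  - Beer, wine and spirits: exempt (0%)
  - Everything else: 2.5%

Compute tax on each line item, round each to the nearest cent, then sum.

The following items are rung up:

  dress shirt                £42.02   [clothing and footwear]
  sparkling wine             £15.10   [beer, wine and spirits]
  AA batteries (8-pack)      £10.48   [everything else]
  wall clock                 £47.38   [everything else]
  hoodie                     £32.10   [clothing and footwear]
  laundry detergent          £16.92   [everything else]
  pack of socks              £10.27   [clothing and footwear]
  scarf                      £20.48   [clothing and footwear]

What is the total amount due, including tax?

Dress shirt £42.02: clothing and footwear → 0% + 2% local = 2% → £0.84
Sparkling wine £15.10: beer, wine and spirits → 11.25% + 0% local = 11.25% → £1.70
AA batteries (8-pack) £10.48: everything else → 4.5% + 2.5% local = 7% → £0.73
Wall clock £47.38: everything else → 4.5% + 2.5% local = 7% → £3.32
Hoodie £32.10: clothing and footwear → 0% + 2% local = 2% → £0.64
Laundry detergent £16.92: everything else → 4.5% + 2.5% local = 7% → £1.18
Pack of socks £10.27: clothing and footwear → 0% + 2% local = 2% → £0.21
Scarf £20.48: clothing and footwear → 0% + 2% local = 2% → £0.41
Subtotal = £194.75; tax = £9.03; total due = £203.78

£203.78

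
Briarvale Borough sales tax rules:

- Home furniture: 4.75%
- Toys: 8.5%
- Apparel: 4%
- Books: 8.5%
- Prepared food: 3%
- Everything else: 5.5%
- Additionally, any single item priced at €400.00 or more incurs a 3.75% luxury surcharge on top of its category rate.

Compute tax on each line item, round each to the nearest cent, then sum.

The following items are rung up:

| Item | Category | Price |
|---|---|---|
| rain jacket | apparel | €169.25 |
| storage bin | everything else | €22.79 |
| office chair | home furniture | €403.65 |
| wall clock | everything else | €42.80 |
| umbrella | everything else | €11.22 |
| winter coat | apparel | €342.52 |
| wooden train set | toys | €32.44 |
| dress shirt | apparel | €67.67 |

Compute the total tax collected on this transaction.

Rain jacket €169.25: apparel → 4% → €6.77
Storage bin €22.79: everything else → 5.5% → €1.25
Office chair €403.65: home furniture → 4.75% + 3.75% surcharge = 8.5% → €34.31
Wall clock €42.80: everything else → 5.5% → €2.35
Umbrella €11.22: everything else → 5.5% → €0.62
Winter coat €342.52: apparel → 4% → €13.70
Wooden train set €32.44: toys → 8.5% → €2.76
Dress shirt €67.67: apparel → 4% → €2.71
Total tax = €6.77 + €1.25 + €34.31 + €2.35 + €0.62 + €13.70 + €2.76 + €2.71 = €64.47

€64.47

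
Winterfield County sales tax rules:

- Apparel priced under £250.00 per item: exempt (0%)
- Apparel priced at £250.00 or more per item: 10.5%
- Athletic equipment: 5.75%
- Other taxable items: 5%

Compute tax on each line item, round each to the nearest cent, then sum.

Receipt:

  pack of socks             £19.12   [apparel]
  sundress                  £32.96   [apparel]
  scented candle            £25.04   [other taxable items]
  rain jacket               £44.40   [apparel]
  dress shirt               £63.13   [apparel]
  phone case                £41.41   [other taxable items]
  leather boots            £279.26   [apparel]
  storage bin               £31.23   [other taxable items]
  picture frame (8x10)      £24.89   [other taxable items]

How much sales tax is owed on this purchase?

£35.44

Pack of socks £19.12: apparel, under £250.00 → 0% → £0.00
Sundress £32.96: apparel, under £250.00 → 0% → £0.00
Scented candle £25.04: other taxable items → 5% → £1.25
Rain jacket £44.40: apparel, under £250.00 → 0% → £0.00
Dress shirt £63.13: apparel, under £250.00 → 0% → £0.00
Phone case £41.41: other taxable items → 5% → £2.07
Leather boots £279.26: apparel, £250.00 or more → 10.5% → £29.32
Storage bin £31.23: other taxable items → 5% → £1.56
Picture frame (8x10) £24.89: other taxable items → 5% → £1.24
Total tax = £1.25 + £2.07 + £29.32 + £1.56 + £1.24 = £35.44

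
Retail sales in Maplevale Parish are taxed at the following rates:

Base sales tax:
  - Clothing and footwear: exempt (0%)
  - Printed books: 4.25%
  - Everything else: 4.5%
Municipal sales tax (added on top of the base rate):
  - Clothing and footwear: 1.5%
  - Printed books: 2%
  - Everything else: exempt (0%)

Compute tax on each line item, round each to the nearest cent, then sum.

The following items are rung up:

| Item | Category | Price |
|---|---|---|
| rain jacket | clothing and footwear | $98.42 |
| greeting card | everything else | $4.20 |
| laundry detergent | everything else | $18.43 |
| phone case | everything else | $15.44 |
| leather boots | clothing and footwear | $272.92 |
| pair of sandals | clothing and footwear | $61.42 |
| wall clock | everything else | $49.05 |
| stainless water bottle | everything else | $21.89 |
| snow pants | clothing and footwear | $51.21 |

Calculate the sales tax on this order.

Rain jacket $98.42: clothing and footwear → 0% + 1.5% municipal = 1.5% → $1.48
Greeting card $4.20: everything else → 4.5% + 0% municipal = 4.5% → $0.19
Laundry detergent $18.43: everything else → 4.5% + 0% municipal = 4.5% → $0.83
Phone case $15.44: everything else → 4.5% + 0% municipal = 4.5% → $0.69
Leather boots $272.92: clothing and footwear → 0% + 1.5% municipal = 1.5% → $4.09
Pair of sandals $61.42: clothing and footwear → 0% + 1.5% municipal = 1.5% → $0.92
Wall clock $49.05: everything else → 4.5% + 0% municipal = 4.5% → $2.21
Stainless water bottle $21.89: everything else → 4.5% + 0% municipal = 4.5% → $0.99
Snow pants $51.21: clothing and footwear → 0% + 1.5% municipal = 1.5% → $0.77
Total tax = $1.48 + $0.19 + $0.83 + $0.69 + $4.09 + $0.92 + $2.21 + $0.99 + $0.77 = $12.17

$12.17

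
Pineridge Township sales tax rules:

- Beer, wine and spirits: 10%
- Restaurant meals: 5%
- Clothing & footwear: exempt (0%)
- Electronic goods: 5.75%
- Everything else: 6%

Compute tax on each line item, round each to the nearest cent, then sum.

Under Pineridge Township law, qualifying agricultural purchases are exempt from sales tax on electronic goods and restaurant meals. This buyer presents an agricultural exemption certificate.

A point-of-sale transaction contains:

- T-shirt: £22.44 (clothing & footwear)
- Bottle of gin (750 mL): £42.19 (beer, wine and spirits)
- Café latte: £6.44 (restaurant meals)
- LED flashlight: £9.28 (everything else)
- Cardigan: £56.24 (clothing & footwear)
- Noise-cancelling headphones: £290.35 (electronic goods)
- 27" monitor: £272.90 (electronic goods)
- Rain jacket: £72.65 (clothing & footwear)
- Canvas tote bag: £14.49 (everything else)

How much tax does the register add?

T-shirt £22.44: clothing & footwear → 0% → £0.00
Bottle of gin (750 mL) £42.19: beer, wine and spirits → 10% → £4.22
Café latte £6.44: restaurant meals, buyer-exempt → 0% → £0.00
LED flashlight £9.28: everything else → 6% → £0.56
Cardigan £56.24: clothing & footwear → 0% → £0.00
Noise-cancelling headphones £290.35: electronic goods, buyer-exempt → 0% → £0.00
27" monitor £272.90: electronic goods, buyer-exempt → 0% → £0.00
Rain jacket £72.65: clothing & footwear → 0% → £0.00
Canvas tote bag £14.49: everything else → 6% → £0.87
Total tax = £4.22 + £0.56 + £0.87 = £5.65

£5.65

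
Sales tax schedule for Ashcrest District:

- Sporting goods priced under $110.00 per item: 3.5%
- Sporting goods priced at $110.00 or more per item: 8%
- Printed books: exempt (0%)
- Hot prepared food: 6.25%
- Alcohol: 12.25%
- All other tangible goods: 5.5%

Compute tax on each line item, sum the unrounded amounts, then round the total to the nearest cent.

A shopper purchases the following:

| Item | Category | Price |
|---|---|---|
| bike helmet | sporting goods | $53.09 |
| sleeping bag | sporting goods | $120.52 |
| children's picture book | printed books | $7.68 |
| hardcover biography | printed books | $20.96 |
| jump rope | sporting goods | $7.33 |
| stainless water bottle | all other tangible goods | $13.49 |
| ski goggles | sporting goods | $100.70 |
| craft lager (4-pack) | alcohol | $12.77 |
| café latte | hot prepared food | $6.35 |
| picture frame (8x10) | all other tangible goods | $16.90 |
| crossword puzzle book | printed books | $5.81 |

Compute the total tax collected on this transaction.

Bike helmet $53.09: sporting goods, under $110.00 → 3.5% → $1.85815
Sleeping bag $120.52: sporting goods, $110.00 or more → 8% → $9.6416
Children's picture book $7.68: printed books → 0% → $0.00
Hardcover biography $20.96: printed books → 0% → $0.00
Jump rope $7.33: sporting goods, under $110.00 → 3.5% → $0.25655
Stainless water bottle $13.49: all other tangible goods → 5.5% → $0.74195
Ski goggles $100.70: sporting goods, under $110.00 → 3.5% → $3.5245
Craft lager (4-pack) $12.77: alcohol → 12.25% → $1.564325
Café latte $6.35: hot prepared food → 6.25% → $0.396875
Picture frame (8x10) $16.90: all other tangible goods → 5.5% → $0.9295
Crossword puzzle book $5.81: printed books → 0% → $0.00
Unrounded tax sum = $18.91345 → $18.91

$18.91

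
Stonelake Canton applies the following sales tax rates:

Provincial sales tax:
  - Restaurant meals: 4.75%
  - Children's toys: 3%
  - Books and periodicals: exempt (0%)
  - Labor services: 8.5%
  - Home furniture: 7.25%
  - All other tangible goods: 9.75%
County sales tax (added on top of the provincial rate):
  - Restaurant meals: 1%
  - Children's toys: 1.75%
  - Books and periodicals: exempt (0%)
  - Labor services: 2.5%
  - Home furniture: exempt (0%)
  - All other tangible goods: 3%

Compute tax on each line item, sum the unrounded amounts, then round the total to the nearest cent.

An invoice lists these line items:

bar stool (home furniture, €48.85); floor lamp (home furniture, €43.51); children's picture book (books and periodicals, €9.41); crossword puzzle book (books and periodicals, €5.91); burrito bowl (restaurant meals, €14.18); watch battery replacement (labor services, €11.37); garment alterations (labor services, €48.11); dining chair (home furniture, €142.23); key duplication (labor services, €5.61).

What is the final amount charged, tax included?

Bar stool €48.85: home furniture → 7.25% + 0% county = 7.25% → €3.541625
Floor lamp €43.51: home furniture → 7.25% + 0% county = 7.25% → €3.154475
Children's picture book €9.41: books and periodicals → 0% + 0% county = 0% → €0.00
Crossword puzzle book €5.91: books and periodicals → 0% + 0% county = 0% → €0.00
Burrito bowl €14.18: restaurant meals → 4.75% + 1% county = 5.75% → €0.81535
Watch battery replacement €11.37: labor services → 8.5% + 2.5% county = 11% → €1.2507
Garment alterations €48.11: labor services → 8.5% + 2.5% county = 11% → €5.2921
Dining chair €142.23: home furniture → 7.25% + 0% county = 7.25% → €10.311675
Key duplication €5.61: labor services → 8.5% + 2.5% county = 11% → €0.6171
Subtotal = €329.18; unrounded tax = €24.983025 → €24.98; total due = €354.16

€354.16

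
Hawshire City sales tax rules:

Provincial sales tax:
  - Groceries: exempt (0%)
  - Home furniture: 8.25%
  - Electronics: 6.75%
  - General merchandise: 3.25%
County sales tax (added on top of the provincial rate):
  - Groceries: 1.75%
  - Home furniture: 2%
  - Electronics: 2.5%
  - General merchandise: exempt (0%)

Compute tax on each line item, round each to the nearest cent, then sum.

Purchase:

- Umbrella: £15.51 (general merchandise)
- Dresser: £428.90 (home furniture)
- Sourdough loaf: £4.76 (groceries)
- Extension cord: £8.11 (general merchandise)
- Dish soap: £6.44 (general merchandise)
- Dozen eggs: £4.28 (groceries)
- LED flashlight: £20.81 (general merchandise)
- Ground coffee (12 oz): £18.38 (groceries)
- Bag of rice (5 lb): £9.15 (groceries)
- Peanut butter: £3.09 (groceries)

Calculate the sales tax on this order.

£46.29

Umbrella £15.51: general merchandise → 3.25% + 0% county = 3.25% → £0.50
Dresser £428.90: home furniture → 8.25% + 2% county = 10.25% → £43.96
Sourdough loaf £4.76: groceries → 0% + 1.75% county = 1.75% → £0.08
Extension cord £8.11: general merchandise → 3.25% + 0% county = 3.25% → £0.26
Dish soap £6.44: general merchandise → 3.25% + 0% county = 3.25% → £0.21
Dozen eggs £4.28: groceries → 0% + 1.75% county = 1.75% → £0.07
LED flashlight £20.81: general merchandise → 3.25% + 0% county = 3.25% → £0.68
Ground coffee (12 oz) £18.38: groceries → 0% + 1.75% county = 1.75% → £0.32
Bag of rice (5 lb) £9.15: groceries → 0% + 1.75% county = 1.75% → £0.16
Peanut butter £3.09: groceries → 0% + 1.75% county = 1.75% → £0.05
Total tax = £0.50 + £43.96 + £0.08 + £0.26 + £0.21 + £0.07 + £0.68 + £0.32 + £0.16 + £0.05 = £46.29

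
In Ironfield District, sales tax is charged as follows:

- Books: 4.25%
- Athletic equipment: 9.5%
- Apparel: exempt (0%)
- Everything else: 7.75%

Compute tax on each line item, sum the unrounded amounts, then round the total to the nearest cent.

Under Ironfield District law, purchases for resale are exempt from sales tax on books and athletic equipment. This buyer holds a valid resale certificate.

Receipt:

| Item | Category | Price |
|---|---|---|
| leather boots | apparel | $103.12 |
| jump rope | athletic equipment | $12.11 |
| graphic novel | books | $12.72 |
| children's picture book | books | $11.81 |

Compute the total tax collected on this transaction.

Leather boots $103.12: apparel → 0% → $0.00
Jump rope $12.11: athletic equipment, buyer-exempt → 0% → $0.00
Graphic novel $12.72: books, buyer-exempt → 0% → $0.00
Children's picture book $11.81: books, buyer-exempt → 0% → $0.00
Unrounded tax sum = $0.00 → $0.00

$0.00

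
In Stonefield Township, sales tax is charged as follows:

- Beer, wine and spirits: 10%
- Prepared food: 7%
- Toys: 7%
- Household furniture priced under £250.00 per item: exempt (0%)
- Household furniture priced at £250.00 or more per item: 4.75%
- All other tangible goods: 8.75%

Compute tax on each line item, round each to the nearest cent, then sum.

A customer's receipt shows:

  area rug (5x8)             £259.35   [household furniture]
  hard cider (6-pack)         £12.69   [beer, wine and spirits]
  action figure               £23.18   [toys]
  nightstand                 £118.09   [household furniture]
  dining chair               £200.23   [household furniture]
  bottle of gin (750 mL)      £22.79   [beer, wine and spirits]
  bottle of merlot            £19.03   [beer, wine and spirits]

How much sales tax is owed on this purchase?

Area rug (5x8) £259.35: household furniture, £250.00 or more → 4.75% → £12.32
Hard cider (6-pack) £12.69: beer, wine and spirits → 10% → £1.27
Action figure £23.18: toys → 7% → £1.62
Nightstand £118.09: household furniture, under £250.00 → 0% → £0.00
Dining chair £200.23: household furniture, under £250.00 → 0% → £0.00
Bottle of gin (750 mL) £22.79: beer, wine and spirits → 10% → £2.28
Bottle of merlot £19.03: beer, wine and spirits → 10% → £1.90
Total tax = £12.32 + £1.27 + £1.62 + £2.28 + £1.90 = £19.39

£19.39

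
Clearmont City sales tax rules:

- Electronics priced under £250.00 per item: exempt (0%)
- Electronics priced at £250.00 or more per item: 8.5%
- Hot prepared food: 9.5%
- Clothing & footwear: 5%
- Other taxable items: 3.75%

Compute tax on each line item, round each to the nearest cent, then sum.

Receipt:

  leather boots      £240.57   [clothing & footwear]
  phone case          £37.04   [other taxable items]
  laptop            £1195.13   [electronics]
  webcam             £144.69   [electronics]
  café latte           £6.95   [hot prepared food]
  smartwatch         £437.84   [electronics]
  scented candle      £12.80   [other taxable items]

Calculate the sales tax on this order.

Leather boots £240.57: clothing & footwear → 5% → £12.03
Phone case £37.04: other taxable items → 3.75% → £1.39
Laptop £1195.13: electronics, £250.00 or more → 8.5% → £101.59
Webcam £144.69: electronics, under £250.00 → 0% → £0.00
Café latte £6.95: hot prepared food → 9.5% → £0.66
Smartwatch £437.84: electronics, £250.00 or more → 8.5% → £37.22
Scented candle £12.80: other taxable items → 3.75% → £0.48
Total tax = £12.03 + £1.39 + £101.59 + £0.66 + £37.22 + £0.48 = £153.37

£153.37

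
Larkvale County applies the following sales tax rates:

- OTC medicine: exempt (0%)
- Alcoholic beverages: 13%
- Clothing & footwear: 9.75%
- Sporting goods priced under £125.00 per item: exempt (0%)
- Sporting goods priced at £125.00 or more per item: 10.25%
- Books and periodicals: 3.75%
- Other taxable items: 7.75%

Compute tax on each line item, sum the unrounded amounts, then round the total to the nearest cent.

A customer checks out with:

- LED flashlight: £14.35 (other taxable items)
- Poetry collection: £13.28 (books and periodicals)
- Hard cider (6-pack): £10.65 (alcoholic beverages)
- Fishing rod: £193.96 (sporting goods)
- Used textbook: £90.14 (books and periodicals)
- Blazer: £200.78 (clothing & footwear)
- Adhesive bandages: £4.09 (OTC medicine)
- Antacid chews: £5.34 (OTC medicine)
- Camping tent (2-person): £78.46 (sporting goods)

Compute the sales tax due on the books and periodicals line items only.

£3.88

Poetry collection £13.28: books and periodicals → 3.75% → £0.498
Used textbook £90.14: books and periodicals → 3.75% → £3.38025
Tax on books and periodicals: unrounded sum = £3.87825 → £3.88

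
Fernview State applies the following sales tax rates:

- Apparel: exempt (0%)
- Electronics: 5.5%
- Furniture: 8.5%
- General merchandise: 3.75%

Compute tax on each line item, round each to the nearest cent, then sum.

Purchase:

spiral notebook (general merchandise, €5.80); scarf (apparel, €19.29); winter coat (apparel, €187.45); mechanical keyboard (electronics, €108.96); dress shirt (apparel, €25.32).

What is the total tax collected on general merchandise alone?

Spiral notebook €5.80: general merchandise → 3.75% → €0.22
Tax on general merchandise = €0.22

€0.22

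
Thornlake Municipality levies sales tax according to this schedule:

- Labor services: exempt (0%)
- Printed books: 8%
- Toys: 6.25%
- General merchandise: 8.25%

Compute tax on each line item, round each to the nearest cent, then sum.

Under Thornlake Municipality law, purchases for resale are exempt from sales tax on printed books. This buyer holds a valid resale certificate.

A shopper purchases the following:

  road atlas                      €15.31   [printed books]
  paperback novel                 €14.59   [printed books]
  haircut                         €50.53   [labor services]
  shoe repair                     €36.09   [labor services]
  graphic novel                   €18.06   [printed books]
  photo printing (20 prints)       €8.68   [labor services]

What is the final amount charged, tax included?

Road atlas €15.31: printed books, buyer-exempt → 0% → €0.00
Paperback novel €14.59: printed books, buyer-exempt → 0% → €0.00
Haircut €50.53: labor services → 0% → €0.00
Shoe repair €36.09: labor services → 0% → €0.00
Graphic novel €18.06: printed books, buyer-exempt → 0% → €0.00
Photo printing (20 prints) €8.68: labor services → 0% → €0.00
Subtotal = €143.26; tax = €0.00; total due = €143.26

€143.26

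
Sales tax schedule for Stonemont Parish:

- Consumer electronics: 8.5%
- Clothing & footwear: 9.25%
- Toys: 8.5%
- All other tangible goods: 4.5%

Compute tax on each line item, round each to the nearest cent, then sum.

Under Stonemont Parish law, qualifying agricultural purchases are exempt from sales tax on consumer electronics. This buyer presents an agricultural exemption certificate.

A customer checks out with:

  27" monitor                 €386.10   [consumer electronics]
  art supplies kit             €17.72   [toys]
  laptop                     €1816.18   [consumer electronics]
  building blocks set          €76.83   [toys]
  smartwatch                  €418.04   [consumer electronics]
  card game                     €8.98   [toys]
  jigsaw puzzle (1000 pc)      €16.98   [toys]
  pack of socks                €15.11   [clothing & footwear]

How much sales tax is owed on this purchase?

27" monitor €386.10: consumer electronics, buyer-exempt → 0% → €0.00
Art supplies kit €17.72: toys → 8.5% → €1.51
Laptop €1816.18: consumer electronics, buyer-exempt → 0% → €0.00
Building blocks set €76.83: toys → 8.5% → €6.53
Smartwatch €418.04: consumer electronics, buyer-exempt → 0% → €0.00
Card game €8.98: toys → 8.5% → €0.76
Jigsaw puzzle (1000 pc) €16.98: toys → 8.5% → €1.44
Pack of socks €15.11: clothing & footwear → 9.25% → €1.40
Total tax = €1.51 + €6.53 + €0.76 + €1.44 + €1.40 = €11.64

€11.64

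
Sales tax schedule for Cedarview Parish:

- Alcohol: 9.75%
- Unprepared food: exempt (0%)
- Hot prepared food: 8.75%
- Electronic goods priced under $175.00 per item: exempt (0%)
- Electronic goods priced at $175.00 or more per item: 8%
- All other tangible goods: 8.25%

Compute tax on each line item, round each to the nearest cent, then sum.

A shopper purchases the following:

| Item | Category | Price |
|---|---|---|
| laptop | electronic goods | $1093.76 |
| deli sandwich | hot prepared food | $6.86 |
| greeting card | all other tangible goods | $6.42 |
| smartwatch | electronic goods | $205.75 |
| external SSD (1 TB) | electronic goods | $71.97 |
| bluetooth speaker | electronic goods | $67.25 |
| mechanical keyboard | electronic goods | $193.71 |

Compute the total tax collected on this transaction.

Laptop $1093.76: electronic goods, $175.00 or more → 8% → $87.50
Deli sandwich $6.86: hot prepared food → 8.75% → $0.60
Greeting card $6.42: all other tangible goods → 8.25% → $0.53
Smartwatch $205.75: electronic goods, $175.00 or more → 8% → $16.46
External SSD (1 TB) $71.97: electronic goods, under $175.00 → 0% → $0.00
Bluetooth speaker $67.25: electronic goods, under $175.00 → 0% → $0.00
Mechanical keyboard $193.71: electronic goods, $175.00 or more → 8% → $15.50
Total tax = $87.50 + $0.60 + $0.53 + $16.46 + $15.50 = $120.59

$120.59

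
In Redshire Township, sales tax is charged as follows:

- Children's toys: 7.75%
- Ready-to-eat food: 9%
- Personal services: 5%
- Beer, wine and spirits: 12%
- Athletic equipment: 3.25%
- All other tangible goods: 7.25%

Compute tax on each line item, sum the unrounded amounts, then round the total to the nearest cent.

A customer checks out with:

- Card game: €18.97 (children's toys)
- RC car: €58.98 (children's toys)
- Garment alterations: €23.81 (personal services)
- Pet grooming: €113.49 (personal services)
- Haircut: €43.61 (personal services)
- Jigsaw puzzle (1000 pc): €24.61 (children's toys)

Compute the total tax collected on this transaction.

Card game €18.97: children's toys → 7.75% → €1.470175
RC car €58.98: children's toys → 7.75% → €4.57095
Garment alterations €23.81: personal services → 5% → €1.1905
Pet grooming €113.49: personal services → 5% → €5.6745
Haircut €43.61: personal services → 5% → €2.1805
Jigsaw puzzle (1000 pc) €24.61: children's toys → 7.75% → €1.907275
Unrounded tax sum = €16.9939 → €16.99

€16.99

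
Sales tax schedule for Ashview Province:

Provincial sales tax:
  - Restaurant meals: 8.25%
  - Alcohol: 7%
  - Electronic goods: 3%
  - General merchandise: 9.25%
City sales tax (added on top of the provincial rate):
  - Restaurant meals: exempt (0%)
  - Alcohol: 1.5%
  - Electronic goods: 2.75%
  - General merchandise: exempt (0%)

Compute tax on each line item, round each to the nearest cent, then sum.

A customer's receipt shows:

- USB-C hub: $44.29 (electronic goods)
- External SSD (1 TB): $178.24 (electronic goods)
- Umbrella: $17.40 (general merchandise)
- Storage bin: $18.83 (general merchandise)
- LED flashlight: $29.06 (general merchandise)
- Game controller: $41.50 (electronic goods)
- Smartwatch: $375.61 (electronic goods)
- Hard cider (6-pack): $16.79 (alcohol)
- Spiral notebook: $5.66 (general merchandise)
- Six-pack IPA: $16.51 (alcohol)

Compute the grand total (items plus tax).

$790.07

USB-C hub $44.29: electronic goods → 3% + 2.75% city = 5.75% → $2.55
External SSD (1 TB) $178.24: electronic goods → 3% + 2.75% city = 5.75% → $10.25
Umbrella $17.40: general merchandise → 9.25% + 0% city = 9.25% → $1.61
Storage bin $18.83: general merchandise → 9.25% + 0% city = 9.25% → $1.74
LED flashlight $29.06: general merchandise → 9.25% + 0% city = 9.25% → $2.69
Game controller $41.50: electronic goods → 3% + 2.75% city = 5.75% → $2.39
Smartwatch $375.61: electronic goods → 3% + 2.75% city = 5.75% → $21.60
Hard cider (6-pack) $16.79: alcohol → 7% + 1.5% city = 8.5% → $1.43
Spiral notebook $5.66: general merchandise → 9.25% + 0% city = 9.25% → $0.52
Six-pack IPA $16.51: alcohol → 7% + 1.5% city = 8.5% → $1.40
Subtotal = $743.89; tax = $46.18; total due = $790.07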